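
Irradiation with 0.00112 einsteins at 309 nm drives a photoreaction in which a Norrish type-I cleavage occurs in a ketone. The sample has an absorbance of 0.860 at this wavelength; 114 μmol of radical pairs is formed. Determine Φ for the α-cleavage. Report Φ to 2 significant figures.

Φ = 0.12

Product: 114 μmol = 1.14×10⁻⁴ mol.
Fraction absorbed: 1 − 10^(−0.860) = 0.8620.
Photons absorbed: 0.8620 × 0.00112 = 9.654×10⁻⁴ mol.
Φ = 1.14×10⁻⁴ mol / 9.654×10⁻⁴ mol photons = 0.12.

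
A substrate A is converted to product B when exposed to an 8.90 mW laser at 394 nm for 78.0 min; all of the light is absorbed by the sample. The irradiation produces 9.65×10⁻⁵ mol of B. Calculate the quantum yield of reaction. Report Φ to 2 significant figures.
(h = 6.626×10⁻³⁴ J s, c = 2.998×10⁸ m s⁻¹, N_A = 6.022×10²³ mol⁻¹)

Φ = 0.70

Photon energy at 394 nm: hc/λ = (6.626×10⁻³⁴)(2.998×10⁸)/(394×10⁻⁹) = 5.042×10⁻¹⁹ J.
Energy delivered: (8.90 mW)(4680 s) = 41.65 J.
Photons incident: 41.65 / 5.042×10⁻¹⁹ = 8.261×10¹⁹, i.e. 8.261×10¹⁹/6.022×10²³ = 1.372×10⁻⁴ mol.
Φ = 9.65×10⁻⁵ mol / 1.372×10⁻⁴ mol photons = 0.70.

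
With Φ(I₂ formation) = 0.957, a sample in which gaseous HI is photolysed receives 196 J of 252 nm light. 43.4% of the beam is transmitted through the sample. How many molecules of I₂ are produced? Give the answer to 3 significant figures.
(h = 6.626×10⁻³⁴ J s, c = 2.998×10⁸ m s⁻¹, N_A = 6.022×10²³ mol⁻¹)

Photon energy at 252 nm: hc/λ = (6.626×10⁻³⁴)(2.998×10⁸)/(252×10⁻⁹) = 7.883×10⁻¹⁹ J.
Photons incident: 196 / 7.883×10⁻¹⁹ = 2.486×10²⁰, i.e. 2.486×10²⁰/6.022×10²³ = 4.128×10⁻⁴ mol.
Fraction absorbed: 1 − 43.4/100 = 0.5660.
Photons absorbed: 0.5660 × 4.128×10⁻⁴ = 2.336×10⁻⁴ mol.
Product: Φ × n_abs = 0.957 × 2.336×10⁻⁴ = 2.236×10⁻⁴ mol.
As a count: 2.236×10⁻⁴ × 6.022×10²³ = 1.35×10²⁰.

1.35×10²⁰ molecules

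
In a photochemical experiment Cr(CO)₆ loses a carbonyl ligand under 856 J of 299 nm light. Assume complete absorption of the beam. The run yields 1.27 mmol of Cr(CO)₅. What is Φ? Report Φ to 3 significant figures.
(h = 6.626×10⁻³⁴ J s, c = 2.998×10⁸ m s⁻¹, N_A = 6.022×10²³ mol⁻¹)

Φ = 0.594

Product: 1.27 mmol = 0.00127 mol.
Photon energy at 299 nm: hc/λ = (6.626×10⁻³⁴)(2.998×10⁸)/(299×10⁻⁹) = 6.644×10⁻¹⁹ J.
Photons incident: 856 / 6.644×10⁻¹⁹ = 1.288×10²¹, i.e. 1.288×10²¹/6.022×10²³ = 0.002139 mol.
Φ = 0.00127 mol / 0.002139 mol photons = 0.594.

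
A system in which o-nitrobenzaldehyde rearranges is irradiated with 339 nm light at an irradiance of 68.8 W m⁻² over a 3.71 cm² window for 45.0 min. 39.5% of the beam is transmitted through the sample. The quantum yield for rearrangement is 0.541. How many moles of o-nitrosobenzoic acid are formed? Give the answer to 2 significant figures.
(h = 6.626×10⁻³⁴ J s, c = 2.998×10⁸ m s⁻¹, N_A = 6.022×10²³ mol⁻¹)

6.4×10⁻⁵ mol

Photon energy at 339 nm: hc/λ = (6.626×10⁻³⁴)(2.998×10⁸)/(339×10⁻⁹) = 5.860×10⁻¹⁹ J.
Energy delivered: (68.8 W m⁻²)(3.71×10⁻⁴ m²)(2700 s) = 68.92 J.
Photons incident: 68.92 / 5.860×10⁻¹⁹ = 1.176×10²⁰, i.e. 1.176×10²⁰/6.022×10²³ = 1.953×10⁻⁴ mol.
Fraction absorbed: 1 − 39.5/100 = 0.6050.
Photons absorbed: 0.6050 × 1.953×10⁻⁴ = 1.182×10⁻⁴ mol.
Product: Φ × n_abs = 0.541 × 1.182×10⁻⁴ = 6.395×10⁻⁵ mol.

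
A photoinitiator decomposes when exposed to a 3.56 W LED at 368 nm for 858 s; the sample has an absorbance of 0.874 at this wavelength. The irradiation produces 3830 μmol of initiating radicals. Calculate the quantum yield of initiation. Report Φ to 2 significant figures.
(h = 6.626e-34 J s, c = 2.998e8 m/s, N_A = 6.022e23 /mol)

Φ = 0.47

Product: 3830 μmol = 0.00383 mol.
Photon energy at 368 nm: hc/λ = (6.626e-34)(2.998e8)/(368e-9) = 5.398e-19 J.
Energy delivered: (3.56 W)(858 s) = 3054 J.
Photons incident: 3054 / 5.398e-19 = 5.658e21, i.e. 5.658e21/6.022e23 = 0.009396 mol.
Fraction absorbed: 1 − 10^(−0.874) = 0.8663.
Photons absorbed: 0.8663 × 0.009396 = 0.008140 mol.
Φ = 0.00383 mol / 0.008140 mol photons = 0.47.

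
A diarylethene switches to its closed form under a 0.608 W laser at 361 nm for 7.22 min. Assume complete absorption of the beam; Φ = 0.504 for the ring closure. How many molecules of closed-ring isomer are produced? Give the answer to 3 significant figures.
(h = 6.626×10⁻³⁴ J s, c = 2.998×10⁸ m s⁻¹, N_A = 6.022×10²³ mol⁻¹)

Photon energy at 361 nm: hc/λ = (6.626×10⁻³⁴)(2.998×10⁸)/(361×10⁻⁹) = 5.503×10⁻¹⁹ J.
Energy delivered: (0.608 W)(433.2 s) = 263.4 J.
Photons incident: 263.4 / 5.503×10⁻¹⁹ = 4.786×10²⁰, i.e. 4.786×10²⁰/6.022×10²³ = 7.948×10⁻⁴ mol.
Product: Φ × n_abs = 0.504 × 7.948×10⁻⁴ = 4.006×10⁻⁴ mol.
As a count: 4.006×10⁻⁴ × 6.022×10²³ = 2.41×10²⁰.

2.41×10²⁰ molecules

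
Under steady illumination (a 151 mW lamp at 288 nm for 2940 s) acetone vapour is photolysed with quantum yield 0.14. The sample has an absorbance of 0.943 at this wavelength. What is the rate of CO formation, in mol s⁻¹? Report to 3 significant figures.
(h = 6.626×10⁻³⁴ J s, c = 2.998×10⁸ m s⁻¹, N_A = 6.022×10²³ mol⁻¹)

Photon energy at 288 nm: hc/λ = (6.626×10⁻³⁴)(2.998×10⁸)/(288×10⁻⁹) = 6.897×10⁻¹⁹ J.
Energy delivered: (151 mW)(2940 s) = 443.9 J.
Photons incident: 443.9 / 6.897×10⁻¹⁹ = 6.436×10²⁰, i.e. 6.436×10²⁰/6.022×10²³ = 0.001069 mol.
Fraction absorbed: 1 − 10^(−0.943) = 0.8860.
Photons absorbed: 0.8860 × 0.001069 = 9.471×10⁻⁴ mol.
Product formed: 0.14 × 9.471×10⁻⁴ = 1.326×10⁻⁴ mol.
Rate: 1.326×10⁻⁴ / 2940 s = 4.51×10⁻⁸ mol s⁻¹.

4.51×10⁻⁸ mol s⁻¹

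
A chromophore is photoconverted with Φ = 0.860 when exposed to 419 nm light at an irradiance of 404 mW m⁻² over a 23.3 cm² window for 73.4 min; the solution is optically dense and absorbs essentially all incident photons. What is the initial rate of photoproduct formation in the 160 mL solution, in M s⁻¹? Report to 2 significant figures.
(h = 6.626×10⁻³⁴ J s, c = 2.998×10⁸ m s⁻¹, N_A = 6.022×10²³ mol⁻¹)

1.8×10⁻⁸ M s⁻¹

Photon energy at 419 nm: hc/λ = (6.626×10⁻³⁴)(2.998×10⁸)/(419×10⁻⁹) = 4.741×10⁻¹⁹ J.
Energy delivered: (404 mW m⁻²)(23.3×10⁻⁴ m²)(4404 s) = 4.146 J.
Photons incident: 4.146 / 4.741×10⁻¹⁹ = 8.745×10¹⁸, i.e. 8.745×10¹⁸/6.022×10²³ = 1.452×10⁻⁵ mol.
Product formed: 0.860 × 1.452×10⁻⁵ = 1.249×10⁻⁵ mol.
Rate: 1.249×10⁻⁵ mol / (4404 s × 0.16 L) = 1.8×10⁻⁸ M s⁻¹.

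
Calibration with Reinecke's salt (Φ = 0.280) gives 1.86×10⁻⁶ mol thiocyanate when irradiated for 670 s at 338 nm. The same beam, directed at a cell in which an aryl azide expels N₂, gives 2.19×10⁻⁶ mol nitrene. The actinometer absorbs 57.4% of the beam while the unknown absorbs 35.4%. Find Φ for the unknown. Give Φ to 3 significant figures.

Photons absorbed by the actinometer: 1.86×10⁻⁶ / 0.280 = 6.643×10⁻⁶ mol.
Incident flux: 6.643×10⁻⁶ / 0.574 = 1.157×10⁻⁵ einstein.
Absorbed by unknown: 0.354 × 1.157×10⁻⁵ = 4.096×10⁻⁶ mol.
Φ(unknown) = 2.19×10⁻⁶ / 4.096×10⁻⁶ = 0.535.

Φ = 0.535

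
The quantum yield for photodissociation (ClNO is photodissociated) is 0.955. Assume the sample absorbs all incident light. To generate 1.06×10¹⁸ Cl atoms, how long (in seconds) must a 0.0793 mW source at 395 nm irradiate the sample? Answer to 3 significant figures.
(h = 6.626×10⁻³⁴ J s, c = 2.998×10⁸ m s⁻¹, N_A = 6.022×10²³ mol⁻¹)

Product: 1.06×10¹⁸ / 6.022×10²³ = 1.760×10⁻⁶ mol.
Photons that must be absorbed: 1.760×10⁻⁶ / 0.955 = 1.843×10⁻⁶ mol.
Photon energy: hc/λ = 5.029×10⁻¹⁹ J; per mole, 3.028×10⁵ J mol⁻¹.
Energy required: 1.843×10⁻⁶ × 3.028×10⁵ = 0.5581 J.
Time: 0.5581 J / 7.93e-05 W = 7040 s.

t ≈ 7040 s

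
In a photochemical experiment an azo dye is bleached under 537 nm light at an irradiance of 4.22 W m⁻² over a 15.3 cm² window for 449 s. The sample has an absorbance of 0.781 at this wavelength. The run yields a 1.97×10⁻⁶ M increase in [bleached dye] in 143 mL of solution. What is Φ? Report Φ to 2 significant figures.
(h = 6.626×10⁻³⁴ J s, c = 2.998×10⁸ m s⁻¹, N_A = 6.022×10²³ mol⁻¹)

Product: (1.97×10⁻⁶ M)(0.143 L) = 2.817×10⁻⁷ mol.
Photon energy at 537 nm: hc/λ = (6.626×10⁻³⁴)(2.998×10⁸)/(537×10⁻⁹) = 3.699×10⁻¹⁹ J.
Energy delivered: (4.22 W m⁻²)(15.3×10⁻⁴ m²)(449 s) = 2.899 J.
Photons incident: 2.899 / 3.699×10⁻¹⁹ = 7.837×10¹⁸, i.e. 7.837×10¹⁸/6.022×10²³ = 1.301×10⁻⁵ mol.
Fraction absorbed: 1 − 10^(−0.781) = 0.8344.
Photons absorbed: 0.8344 × 1.301×10⁻⁵ = 1.086×10⁻⁵ mol.
Φ = 2.817×10⁻⁷ mol / 1.086×10⁻⁵ mol photons = 0.026.

Φ = 0.026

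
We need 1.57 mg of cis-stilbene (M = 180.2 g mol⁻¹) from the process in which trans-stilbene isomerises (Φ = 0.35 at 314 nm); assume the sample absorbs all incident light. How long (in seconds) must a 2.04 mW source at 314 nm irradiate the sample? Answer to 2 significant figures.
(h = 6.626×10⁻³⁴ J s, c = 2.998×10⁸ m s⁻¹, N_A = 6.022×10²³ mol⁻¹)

t ≈ 4600 s

Product: 1.57 mg / 180.2 g mol⁻¹ = 8.713×10⁻⁶ mol.
Photons that must be absorbed: 8.713×10⁻⁶ / 0.35 = 2.489×10⁻⁵ mol.
Photon energy: hc/λ = 6.326×10⁻¹⁹ J; per mole, 3.810×10⁵ J mol⁻¹.
Energy required: 2.489×10⁻⁵ × 3.810×10⁵ = 9.483 J.
Time: 9.483 J / 0.00204 W = 4600 s.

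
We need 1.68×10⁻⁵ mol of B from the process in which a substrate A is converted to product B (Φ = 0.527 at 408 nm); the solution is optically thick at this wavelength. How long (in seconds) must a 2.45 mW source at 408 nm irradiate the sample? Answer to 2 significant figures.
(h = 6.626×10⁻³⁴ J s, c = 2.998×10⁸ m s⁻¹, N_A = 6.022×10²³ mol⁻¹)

t ≈ 3800 s

Photons that must be absorbed: 1.68×10⁻⁵ / 0.527 = 3.188×10⁻⁵ mol.
Photon energy: hc/λ = 4.869×10⁻¹⁹ J; per mole, 2.932×10⁵ J mol⁻¹.
Energy required: 3.188×10⁻⁵ × 2.932×10⁵ = 9.347 J.
Time: 9.347 J / 0.00245 W = 3800 s.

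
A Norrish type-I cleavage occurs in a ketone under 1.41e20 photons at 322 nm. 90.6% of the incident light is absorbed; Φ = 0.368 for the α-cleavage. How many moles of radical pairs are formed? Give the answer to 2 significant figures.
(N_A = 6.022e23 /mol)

Moles of photons: 1.41e20 / 6.022e23 = 2.341e-4 mol.
Photons absorbed: 0.906 × 2.341e-4 = 2.121e-4 mol.
Product: Φ × n_abs = 0.368 × 2.121e-4 = 7.805e-5 mol.

7.8e-5 mol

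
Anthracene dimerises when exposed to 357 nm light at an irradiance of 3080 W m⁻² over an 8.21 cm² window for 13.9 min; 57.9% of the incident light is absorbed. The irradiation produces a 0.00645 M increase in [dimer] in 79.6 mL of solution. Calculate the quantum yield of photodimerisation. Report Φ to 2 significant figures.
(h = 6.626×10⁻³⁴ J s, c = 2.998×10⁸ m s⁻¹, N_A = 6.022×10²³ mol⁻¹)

Φ = 0.14

Product: (0.00645 M)(0.0796 L) = 5.134×10⁻⁴ mol.
Photon energy at 357 nm: hc/λ = (6.626×10⁻³⁴)(2.998×10⁸)/(357×10⁻⁹) = 5.564×10⁻¹⁹ J.
Energy delivered: (3080 W m⁻²)(8.21×10⁻⁴ m²)(834 s) = 2109 J.
Photons incident: 2109 / 5.564×10⁻¹⁹ = 3.790×10²¹, i.e. 3.790×10²¹/6.022×10²³ = 0.006294 mol.
Photons absorbed: 0.579 × 0.006294 = 0.003644 mol.
Φ = 5.134×10⁻⁴ mol / 0.003644 mol photons = 0.14.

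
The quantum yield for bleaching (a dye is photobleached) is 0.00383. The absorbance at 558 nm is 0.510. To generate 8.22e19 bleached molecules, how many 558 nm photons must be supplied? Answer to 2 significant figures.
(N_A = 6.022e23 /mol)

3.1e22 photons

Product: 8.22e19 / 6.022e23 = 1.365e-4 mol.
Photons that must be absorbed: 1.365e-4 / 0.00383 = 0.03564 mol.
Fraction absorbed: 1 − 10^(−0.510) = 0.6910.
Incident photons needed: 0.03564 / 0.6910 = 0.05158 mol.
Photon count: 0.05158 × 6.022e23 = 3.1e22.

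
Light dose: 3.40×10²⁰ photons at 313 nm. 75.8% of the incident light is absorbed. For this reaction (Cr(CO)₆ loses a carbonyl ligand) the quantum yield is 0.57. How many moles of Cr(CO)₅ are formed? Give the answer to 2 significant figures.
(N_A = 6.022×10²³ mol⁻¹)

2.4×10⁻⁴ mol

Moles of photons: 3.40×10²⁰ / 6.022×10²³ = 5.646×10⁻⁴ mol.
Photons absorbed: 0.758 × 5.646×10⁻⁴ = 4.280×10⁻⁴ mol.
Product: Φ × n_abs = 0.57 × 4.280×10⁻⁴ = 2.440×10⁻⁴ mol.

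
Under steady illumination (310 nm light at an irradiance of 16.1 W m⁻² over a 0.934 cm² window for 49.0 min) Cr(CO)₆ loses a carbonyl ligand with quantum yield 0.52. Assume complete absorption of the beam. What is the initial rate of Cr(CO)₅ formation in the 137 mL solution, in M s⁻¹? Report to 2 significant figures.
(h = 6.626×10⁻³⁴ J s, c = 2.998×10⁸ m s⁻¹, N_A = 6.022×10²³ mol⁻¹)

1.5×10⁻⁸ M s⁻¹

Photon energy at 310 nm: hc/λ = (6.626×10⁻³⁴)(2.998×10⁸)/(310×10⁻⁹) = 6.408×10⁻¹⁹ J.
Energy delivered: (16.1 W m⁻²)(0.934×10⁻⁴ m²)(2940 s) = 4.421 J.
Photons incident: 4.421 / 6.408×10⁻¹⁹ = 6.899×10¹⁸, i.e. 6.899×10¹⁸/6.022×10²³ = 1.146×10⁻⁵ mol.
Product formed: 0.52 × 1.146×10⁻⁵ = 5.959×10⁻⁶ mol.
Rate: 5.959×10⁻⁶ mol / (2940 s × 0.137 L) = 1.5×10⁻⁸ M s⁻¹.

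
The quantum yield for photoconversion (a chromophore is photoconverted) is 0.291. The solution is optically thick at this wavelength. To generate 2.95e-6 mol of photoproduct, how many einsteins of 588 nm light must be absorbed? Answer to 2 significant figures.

Photons that must be absorbed: 2.95e-6 / 0.291 = 1.014e-5 mol.

1.0e-5 einstein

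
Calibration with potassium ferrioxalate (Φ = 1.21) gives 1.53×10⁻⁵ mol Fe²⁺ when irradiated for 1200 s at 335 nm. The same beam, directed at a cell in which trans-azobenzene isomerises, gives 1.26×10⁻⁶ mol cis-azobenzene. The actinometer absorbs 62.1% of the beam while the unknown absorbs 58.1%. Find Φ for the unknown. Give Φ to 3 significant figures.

Φ = 0.107

Photons absorbed by the actinometer: 1.53×10⁻⁵ / 1.21 = 1.264×10⁻⁵ mol.
Incident flux: 1.264×10⁻⁵ / 0.621 = 2.035×10⁻⁵ einstein.
Absorbed by unknown: 0.581 × 2.035×10⁻⁵ = 1.182×10⁻⁵ mol.
Φ(unknown) = 1.26×10⁻⁶ / 1.182×10⁻⁵ = 0.107.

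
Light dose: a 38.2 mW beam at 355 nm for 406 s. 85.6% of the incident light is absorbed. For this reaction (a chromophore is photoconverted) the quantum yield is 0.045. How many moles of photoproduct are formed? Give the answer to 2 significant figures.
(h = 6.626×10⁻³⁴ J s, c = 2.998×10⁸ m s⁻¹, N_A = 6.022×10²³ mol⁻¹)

1.8×10⁻⁶ mol

Photon energy at 355 nm: hc/λ = (6.626×10⁻³⁴)(2.998×10⁸)/(355×10⁻⁹) = 5.596×10⁻¹⁹ J.
Energy delivered: (38.2 mW)(406 s) = 15.51 J.
Photons incident: 15.51 / 5.596×10⁻¹⁹ = 2.772×10¹⁹, i.e. 2.772×10¹⁹/6.022×10²³ = 4.603×10⁻⁵ mol.
Photons absorbed: 0.856 × 4.603×10⁻⁵ = 3.940×10⁻⁵ mol.
Product: Φ × n_abs = 0.045 × 3.940×10⁻⁵ = 1.773×10⁻⁶ mol.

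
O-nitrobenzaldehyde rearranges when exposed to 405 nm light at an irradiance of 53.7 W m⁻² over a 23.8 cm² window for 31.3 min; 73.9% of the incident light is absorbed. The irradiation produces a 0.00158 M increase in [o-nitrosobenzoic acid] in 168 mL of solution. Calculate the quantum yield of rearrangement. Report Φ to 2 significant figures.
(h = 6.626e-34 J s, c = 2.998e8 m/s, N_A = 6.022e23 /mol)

Product: (0.00158 M)(0.168 L) = 2.654e-4 mol.
Photon energy at 405 nm: hc/λ = (6.626e-34)(2.998e8)/(405e-9) = 4.905e-19 J.
Energy delivered: (53.7 W m⁻²)(23.8e-4 m²)(1878 s) = 240.0 J.
Photons incident: 240.0 / 4.905e-19 = 4.893e20, i.e. 4.893e20/6.022e23 = 8.125e-4 mol.
Photons absorbed: 0.739 × 8.125e-4 = 6.004e-4 mol.
Φ = 2.654e-4 mol / 6.004e-4 mol photons = 0.44.

Φ = 0.44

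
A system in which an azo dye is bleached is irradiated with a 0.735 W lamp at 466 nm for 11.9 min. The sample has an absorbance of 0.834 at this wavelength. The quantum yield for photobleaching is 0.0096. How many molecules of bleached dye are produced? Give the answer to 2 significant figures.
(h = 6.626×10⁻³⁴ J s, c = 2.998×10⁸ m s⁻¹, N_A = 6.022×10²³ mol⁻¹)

1.0×10¹⁹ molecules

Photon energy at 466 nm: hc/λ = (6.626×10⁻³⁴)(2.998×10⁸)/(466×10⁻⁹) = 4.263×10⁻¹⁹ J.
Energy delivered: (0.735 W)(714 s) = 524.8 J.
Photons incident: 524.8 / 4.263×10⁻¹⁹ = 1.231×10²¹, i.e. 1.231×10²¹/6.022×10²³ = 0.002044 mol.
Fraction absorbed: 1 − 10^(−0.834) = 0.8534.
Photons absorbed: 0.8534 × 0.002044 = 0.001744 mol.
Product: Φ × n_abs = 0.0096 × 0.001744 = 1.674×10⁻⁵ mol.
As a count: 1.674×10⁻⁵ × 6.022×10²³ = 1.0×10¹⁹.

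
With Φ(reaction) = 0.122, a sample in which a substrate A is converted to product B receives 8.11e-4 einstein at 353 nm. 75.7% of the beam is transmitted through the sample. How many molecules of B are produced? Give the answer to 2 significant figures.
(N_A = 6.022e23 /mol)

1.4e19 molecules

Fraction absorbed: 1 − 75.7/100 = 0.2430.
Photons absorbed: 0.2430 × 8.11e-4 = 1.971e-4 mol.
Product: Φ × n_abs = 0.122 × 1.971e-4 = 2.405e-5 mol.
As a count: 2.405e-5 × 6.022e23 = 1.4e19.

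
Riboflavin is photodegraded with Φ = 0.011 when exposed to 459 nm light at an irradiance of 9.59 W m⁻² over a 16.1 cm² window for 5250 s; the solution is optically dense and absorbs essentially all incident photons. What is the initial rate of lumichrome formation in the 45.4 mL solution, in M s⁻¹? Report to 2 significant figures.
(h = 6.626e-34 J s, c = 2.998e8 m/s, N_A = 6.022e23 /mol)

1.4e-8 M s⁻¹

Photon energy at 459 nm: hc/λ = (6.626e-34)(2.998e8)/(459e-9) = 4.328e-19 J.
Energy delivered: (9.59 W m⁻²)(16.1e-4 m²)(5250 s) = 81.06 J.
Photons incident: 81.06 / 4.328e-19 = 1.873e20, i.e. 1.873e20/6.022e23 = 3.110e-4 mol.
Product formed: 0.011 × 3.110e-4 = 3.421e-6 mol.
Rate: 3.421e-6 mol / (5250 s × 0.0454 L) = 1.4e-8 M s⁻¹.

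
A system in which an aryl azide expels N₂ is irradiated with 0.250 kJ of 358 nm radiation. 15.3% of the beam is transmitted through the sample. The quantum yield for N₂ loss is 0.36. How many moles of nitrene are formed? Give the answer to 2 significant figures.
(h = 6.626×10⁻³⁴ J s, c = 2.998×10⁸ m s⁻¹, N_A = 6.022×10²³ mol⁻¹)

Photon energy at 358 nm: hc/λ = (6.626×10⁻³⁴)(2.998×10⁸)/(358×10⁻⁹) = 5.549×10⁻¹⁹ J.
Incident energy: 0.250 kJ = 250 J.
Photons incident: 250 / 5.549×10⁻¹⁹ = 4.505×10²⁰, i.e. 4.505×10²⁰/6.022×10²³ = 7.481×10⁻⁴ mol.
Fraction absorbed: 1 − 15.3/100 = 0.8470.
Photons absorbed: 0.8470 × 7.481×10⁻⁴ = 6.336×10⁻⁴ mol.
Product: Φ × n_abs = 0.36 × 6.336×10⁻⁴ = 2.281×10⁻⁴ mol.

2.3×10⁻⁴ mol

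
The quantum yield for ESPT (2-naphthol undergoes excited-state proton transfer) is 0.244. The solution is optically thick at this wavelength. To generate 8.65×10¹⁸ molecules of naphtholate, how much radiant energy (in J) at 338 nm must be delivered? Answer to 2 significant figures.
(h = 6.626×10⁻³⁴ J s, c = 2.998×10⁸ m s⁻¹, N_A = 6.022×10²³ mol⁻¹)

21 J

Product: 8.65×10¹⁸ / 6.022×10²³ = 1.436×10⁻⁵ mol.
Photons that must be absorbed: 1.436×10⁻⁵ / 0.244 = 5.885×10⁻⁵ mol.
Photon energy: hc/λ = 5.877×10⁻¹⁹ J; per mole, 3.539×10⁵ J mol⁻¹.
Energy required: 5.885×10⁻⁵ × 3.539×10⁵ = 21 J.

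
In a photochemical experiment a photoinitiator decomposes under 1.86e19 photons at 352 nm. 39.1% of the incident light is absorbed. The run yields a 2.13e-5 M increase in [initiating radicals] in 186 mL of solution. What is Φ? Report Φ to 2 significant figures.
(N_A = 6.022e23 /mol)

Product: (2.13e-5 M)(0.186 L) = 3.962e-6 mol.
Moles of photons: 1.86e19 / 6.022e23 = 3.089e-5 mol.
Photons absorbed: 0.391 × 3.089e-5 = 1.208e-5 mol.
Φ = 3.962e-6 mol / 1.208e-5 mol photons = 0.33.

Φ = 0.33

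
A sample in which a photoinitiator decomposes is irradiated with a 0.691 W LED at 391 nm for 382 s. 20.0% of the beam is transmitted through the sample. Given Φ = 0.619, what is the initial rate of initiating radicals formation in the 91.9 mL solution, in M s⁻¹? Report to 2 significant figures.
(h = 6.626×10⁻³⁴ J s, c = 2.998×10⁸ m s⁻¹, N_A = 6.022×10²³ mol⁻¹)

Photon energy at 391 nm: hc/λ = (6.626×10⁻³⁴)(2.998×10⁸)/(391×10⁻⁹) = 5.080×10⁻¹⁹ J.
Energy delivered: (0.691 W)(382 s) = 264.0 J.
Photons incident: 264.0 / 5.080×10⁻¹⁹ = 5.197×10²⁰, i.e. 5.197×10²⁰/6.022×10²³ = 8.630×10⁻⁴ mol.
Fraction absorbed: 1 − 20.0/100 = 0.8000.
Photons absorbed: 0.8000 × 8.630×10⁻⁴ = 6.904×10⁻⁴ mol.
Product formed: 0.619 × 6.904×10⁻⁴ = 4.274×10⁻⁴ mol.
Rate: 4.274×10⁻⁴ mol / (382 s × 0.0919 L) = 1.2×10⁻⁵ M s⁻¹.

1.2×10⁻⁵ M s⁻¹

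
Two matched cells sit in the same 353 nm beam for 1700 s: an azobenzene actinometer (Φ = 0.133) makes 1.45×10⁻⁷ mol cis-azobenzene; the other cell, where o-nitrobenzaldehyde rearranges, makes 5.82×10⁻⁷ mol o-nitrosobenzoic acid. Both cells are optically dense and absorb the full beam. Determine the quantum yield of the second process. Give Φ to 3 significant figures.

Photons absorbed by the actinometer: 1.45×10⁻⁷ / 0.133 = 1.090×10⁻⁶ mol.
Φ(unknown) = 5.82×10⁻⁷ / 1.090×10⁻⁶ = 0.534.

Φ = 0.534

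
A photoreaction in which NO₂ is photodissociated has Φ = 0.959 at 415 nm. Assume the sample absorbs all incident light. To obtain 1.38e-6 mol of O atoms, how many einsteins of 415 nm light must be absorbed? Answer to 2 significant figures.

1.4e-6 einstein

Photons that must be absorbed: 1.38e-6 / 0.959 = 1.439e-6 mol.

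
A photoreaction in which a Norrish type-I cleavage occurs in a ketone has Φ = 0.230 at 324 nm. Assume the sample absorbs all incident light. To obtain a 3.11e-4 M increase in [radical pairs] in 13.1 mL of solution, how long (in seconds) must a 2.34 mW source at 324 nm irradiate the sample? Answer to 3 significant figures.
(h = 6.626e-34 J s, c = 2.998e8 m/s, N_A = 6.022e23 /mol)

t ≈ 2790 s

Product: (3.11e-4 M)(0.0131 L) = 4.074e-6 mol.
Photons that must be absorbed: 4.074e-6 / 0.230 = 1.771e-5 mol.
Photon energy: hc/λ = 6.131e-19 J; per mole, 3.692e5 J mol⁻¹.
Energy required: 1.771e-5 × 3.692e5 = 6.539 J.
Time: 6.539 J / 0.00234 W = 2790 s.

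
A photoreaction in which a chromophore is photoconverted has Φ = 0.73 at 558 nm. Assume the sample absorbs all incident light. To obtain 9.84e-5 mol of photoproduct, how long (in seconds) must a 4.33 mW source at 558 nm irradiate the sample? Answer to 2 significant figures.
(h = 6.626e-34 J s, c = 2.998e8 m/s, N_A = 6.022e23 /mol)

Photons that must be absorbed: 9.84e-5 / 0.73 = 1.348e-4 mol.
Photon energy: hc/λ = 3.560e-19 J; per mole, 2.144e5 J mol⁻¹.
Energy required: 1.348e-4 × 2.144e5 = 28.90 J.
Time: 28.90 J / 0.00433 W = 6700 s.

t ≈ 6700 s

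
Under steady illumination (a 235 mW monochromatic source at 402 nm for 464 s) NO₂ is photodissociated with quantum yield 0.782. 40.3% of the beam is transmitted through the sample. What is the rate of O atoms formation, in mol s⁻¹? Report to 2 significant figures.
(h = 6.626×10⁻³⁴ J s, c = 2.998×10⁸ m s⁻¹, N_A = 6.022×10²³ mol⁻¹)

3.7×10⁻⁷ mol s⁻¹

Photon energy at 402 nm: hc/λ = (6.626×10⁻³⁴)(2.998×10⁸)/(402×10⁻⁹) = 4.941×10⁻¹⁹ J.
Energy delivered: (235 mW)(464 s) = 109.0 J.
Photons incident: 109.0 / 4.941×10⁻¹⁹ = 2.206×10²⁰, i.e. 2.206×10²⁰/6.022×10²³ = 3.663×10⁻⁴ mol.
Fraction absorbed: 1 − 40.3/100 = 0.5970.
Photons absorbed: 0.5970 × 3.663×10⁻⁴ = 2.187×10⁻⁴ mol.
Product formed: 0.782 × 2.187×10⁻⁴ = 1.710×10⁻⁴ mol.
Rate: 1.710×10⁻⁴ / 464 s = 3.7×10⁻⁷ mol s⁻¹.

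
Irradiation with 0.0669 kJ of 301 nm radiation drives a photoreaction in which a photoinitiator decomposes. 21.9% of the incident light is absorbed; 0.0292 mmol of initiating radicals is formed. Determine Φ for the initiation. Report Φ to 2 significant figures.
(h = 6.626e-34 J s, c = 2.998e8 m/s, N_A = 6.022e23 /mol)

Product: 0.0292 mmol = 2.92e-5 mol.
Photon energy at 301 nm: hc/λ = (6.626e-34)(2.998e8)/(301e-9) = 6.600e-19 J.
Incident energy: 0.0669 kJ = 66.9 J.
Photons incident: 66.9 / 6.600e-19 = 1.014e20, i.e. 1.014e20/6.022e23 = 1.684e-4 mol.
Photons absorbed: 0.219 × 1.684e-4 = 3.688e-5 mol.
Φ = 2.92e-5 mol / 3.688e-5 mol photons = 0.79.

Φ = 0.79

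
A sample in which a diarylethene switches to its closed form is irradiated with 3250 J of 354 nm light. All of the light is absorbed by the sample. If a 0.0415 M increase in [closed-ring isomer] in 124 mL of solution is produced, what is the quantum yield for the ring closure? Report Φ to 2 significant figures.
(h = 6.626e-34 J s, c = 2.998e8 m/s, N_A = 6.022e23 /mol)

Product: (0.0415 M)(0.124 L) = 0.005146 mol.
Photon energy at 354 nm: hc/λ = (6.626e-34)(2.998e8)/(354e-9) = 5.612e-19 J.
Photons incident: 3250 / 5.612e-19 = 5.791e21, i.e. 5.791e21/6.022e23 = 0.009616 mol.
Φ = 0.005146 mol / 0.009616 mol photons = 0.54.

Φ = 0.54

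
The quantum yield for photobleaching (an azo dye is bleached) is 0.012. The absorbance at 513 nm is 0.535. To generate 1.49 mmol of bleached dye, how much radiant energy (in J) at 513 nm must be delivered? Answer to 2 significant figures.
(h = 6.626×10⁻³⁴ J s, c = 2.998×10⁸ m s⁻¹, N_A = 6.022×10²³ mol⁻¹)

Product: 1.49 mmol = 0.00149 mol.
Photons that must be absorbed: 0.00149 / 0.012 = 0.1242 mol.
Fraction absorbed: 1 − 10^(−0.535) = 0.7083.
Incident photons needed: 0.1242 / 0.7083 = 0.1753 mol.
Photon energy: hc/λ = 3.872×10⁻¹⁹ J; per mole, 2.332×10⁵ J mol⁻¹.
Energy required: 0.1753 × 2.332×10⁵ = 4.1×10⁴ J.

4.1×10⁴ J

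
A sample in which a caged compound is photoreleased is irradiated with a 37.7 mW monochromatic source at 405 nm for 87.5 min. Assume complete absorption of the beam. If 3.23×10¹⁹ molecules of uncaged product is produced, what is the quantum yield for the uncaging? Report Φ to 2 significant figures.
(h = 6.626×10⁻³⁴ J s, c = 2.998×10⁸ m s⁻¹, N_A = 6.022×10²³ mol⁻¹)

Product: 3.23×10¹⁹ / 6.022×10²³ = 5.364×10⁻⁵ mol.
Photon energy at 405 nm: hc/λ = (6.626×10⁻³⁴)(2.998×10⁸)/(405×10⁻⁹) = 4.905×10⁻¹⁹ J.
Energy delivered: (37.7 mW)(5250 s) = 197.9 J.
Photons incident: 197.9 / 4.905×10⁻¹⁹ = 4.035×10²⁰, i.e. 4.035×10²⁰/6.022×10²³ = 6.700×10⁻⁴ mol.
Φ = 5.364×10⁻⁵ mol / 6.700×10⁻⁴ mol photons = 0.080.

Φ = 0.080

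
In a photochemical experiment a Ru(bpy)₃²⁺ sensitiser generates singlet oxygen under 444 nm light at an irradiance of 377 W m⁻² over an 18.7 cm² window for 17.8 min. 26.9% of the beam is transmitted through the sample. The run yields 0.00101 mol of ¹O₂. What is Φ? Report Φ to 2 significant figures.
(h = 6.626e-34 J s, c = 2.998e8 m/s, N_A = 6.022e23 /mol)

Φ = 0.49

Photon energy at 444 nm: hc/λ = (6.626e-34)(2.998e8)/(444e-9) = 4.474e-19 J.
Energy delivered: (377 W m⁻²)(18.7e-4 m²)(1068 s) = 752.9 J.
Photons incident: 752.9 / 4.474e-19 = 1.683e21, i.e. 1.683e21/6.022e23 = 0.002795 mol.
Fraction absorbed: 1 − 26.9/100 = 0.7310.
Photons absorbed: 0.7310 × 0.002795 = 0.002043 mol.
Φ = 0.00101 mol / 0.002043 mol photons = 0.49.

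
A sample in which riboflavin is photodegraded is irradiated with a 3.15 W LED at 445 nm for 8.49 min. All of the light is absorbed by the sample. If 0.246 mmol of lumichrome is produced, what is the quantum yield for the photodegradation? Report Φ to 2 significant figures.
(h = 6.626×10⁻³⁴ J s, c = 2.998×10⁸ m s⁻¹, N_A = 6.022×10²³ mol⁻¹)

Φ = 0.041

Product: 0.246 mmol = 2.46×10⁻⁴ mol.
Photon energy at 445 nm: hc/λ = (6.626×10⁻³⁴)(2.998×10⁸)/(445×10⁻⁹) = 4.464×10⁻¹⁹ J.
Energy delivered: (3.15 W)(509.4 s) = 1605 J.
Photons incident: 1605 / 4.464×10⁻¹⁹ = 3.595×10²¹, i.e. 3.595×10²¹/6.022×10²³ = 0.005970 mol.
Φ = 2.46×10⁻⁴ mol / 0.005970 mol photons = 0.041.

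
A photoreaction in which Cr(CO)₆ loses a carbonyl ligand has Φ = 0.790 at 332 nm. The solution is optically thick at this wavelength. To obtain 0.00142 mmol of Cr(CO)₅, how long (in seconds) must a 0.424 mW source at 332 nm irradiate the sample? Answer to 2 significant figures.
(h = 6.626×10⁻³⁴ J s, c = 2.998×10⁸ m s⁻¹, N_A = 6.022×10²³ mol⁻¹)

t ≈ 1500 s

Product: 0.00142 mmol = 1.42×10⁻⁶ mol.
Photons that must be absorbed: 1.42×10⁻⁶ / 0.790 = 1.797×10⁻⁶ mol.
Photon energy: hc/λ = 5.983×10⁻¹⁹ J; per mole, 3.603×10⁵ J mol⁻¹.
Energy required: 1.797×10⁻⁶ × 3.603×10⁵ = 0.6475 J.
Time: 0.6475 J / 0.000424 W = 1500 s.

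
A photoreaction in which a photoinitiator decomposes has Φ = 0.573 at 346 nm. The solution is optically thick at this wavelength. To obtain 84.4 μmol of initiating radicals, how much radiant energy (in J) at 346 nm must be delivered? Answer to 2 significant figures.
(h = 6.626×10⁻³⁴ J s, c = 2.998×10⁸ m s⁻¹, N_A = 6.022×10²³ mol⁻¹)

51 J

Product: 84.4 μmol = 8.44×10⁻⁵ mol.
Photons that must be absorbed: 8.44×10⁻⁵ / 0.573 = 1.473×10⁻⁴ mol.
Photon energy: hc/λ = 5.741×10⁻¹⁹ J; per mole, 3.457×10⁵ J mol⁻¹.
Energy required: 1.473×10⁻⁴ × 3.457×10⁵ = 51 J.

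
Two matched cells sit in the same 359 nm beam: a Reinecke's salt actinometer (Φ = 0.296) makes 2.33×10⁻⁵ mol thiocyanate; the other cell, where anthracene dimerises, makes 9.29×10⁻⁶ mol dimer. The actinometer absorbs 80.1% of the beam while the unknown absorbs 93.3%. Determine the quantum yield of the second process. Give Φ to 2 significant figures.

Φ = 0.10

Photons absorbed by the actinometer: 2.33×10⁻⁵ / 0.296 = 7.872×10⁻⁵ mol.
Incident flux: 7.872×10⁻⁵ / 0.801 = 9.828×10⁻⁵ einstein.
Absorbed by unknown: 0.933 × 9.828×10⁻⁵ = 9.170×10⁻⁵ mol.
Φ(unknown) = 9.29×10⁻⁶ / 9.170×10⁻⁵ = 0.10.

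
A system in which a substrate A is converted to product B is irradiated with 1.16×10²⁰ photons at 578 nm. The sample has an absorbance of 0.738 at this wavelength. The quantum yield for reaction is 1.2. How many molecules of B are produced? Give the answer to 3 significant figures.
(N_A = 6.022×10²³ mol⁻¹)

1.14×10²⁰ molecules

Moles of photons: 1.16×10²⁰ / 6.022×10²³ = 1.926×10⁻⁴ mol.
Fraction absorbed: 1 − 10^(−0.738) = 0.8172.
Photons absorbed: 0.8172 × 1.926×10⁻⁴ = 1.574×10⁻⁴ mol.
Product: Φ × n_abs = 1.2 × 1.574×10⁻⁴ = 1.889×10⁻⁴ mol.
As a count: 1.889×10⁻⁴ × 6.022×10²³ = 1.14×10²⁰.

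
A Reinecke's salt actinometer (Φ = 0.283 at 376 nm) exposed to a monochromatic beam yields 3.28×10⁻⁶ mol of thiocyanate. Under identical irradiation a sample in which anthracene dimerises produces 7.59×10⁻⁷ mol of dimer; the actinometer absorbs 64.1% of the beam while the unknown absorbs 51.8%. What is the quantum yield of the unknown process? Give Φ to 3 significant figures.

Φ = 0.0810

Photons absorbed by the actinometer: 3.28×10⁻⁶ / 0.283 = 1.159×10⁻⁵ mol.
Incident flux: 1.159×10⁻⁵ / 0.641 = 1.808×10⁻⁵ einstein.
Absorbed by unknown: 0.518 × 1.808×10⁻⁵ = 9.365×10⁻⁶ mol.
Φ(unknown) = 7.59×10⁻⁷ / 9.365×10⁻⁶ = 0.0810.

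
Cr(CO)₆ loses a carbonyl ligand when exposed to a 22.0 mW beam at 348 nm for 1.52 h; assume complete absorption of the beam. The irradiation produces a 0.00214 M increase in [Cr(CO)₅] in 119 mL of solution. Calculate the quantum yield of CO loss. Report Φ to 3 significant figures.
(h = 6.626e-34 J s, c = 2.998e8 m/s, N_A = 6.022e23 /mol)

Product: (0.00214 M)(0.119 L) = 2.547e-4 mol.
Photon energy at 348 nm: hc/λ = (6.626e-34)(2.998e8)/(348e-9) = 5.708e-19 J.
Energy delivered: (22.0 mW)(5472 s) = 120.4 J.
Photons incident: 120.4 / 5.708e-19 = 2.109e20, i.e. 2.109e20/6.022e23 = 3.502e-4 mol.
Φ = 2.547e-4 mol / 3.502e-4 mol photons = 0.727.

Φ = 0.727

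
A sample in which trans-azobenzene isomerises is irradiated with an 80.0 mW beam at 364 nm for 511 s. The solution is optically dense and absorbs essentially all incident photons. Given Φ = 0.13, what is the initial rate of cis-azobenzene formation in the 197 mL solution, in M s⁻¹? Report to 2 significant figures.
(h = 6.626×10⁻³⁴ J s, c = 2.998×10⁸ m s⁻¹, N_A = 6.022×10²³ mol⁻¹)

Photon energy at 364 nm: hc/λ = (6.626×10⁻³⁴)(2.998×10⁸)/(364×10⁻⁹) = 5.457×10⁻¹⁹ J.
Energy delivered: (80.0 mW)(511 s) = 40.88 J.
Photons incident: 40.88 / 5.457×10⁻¹⁹ = 7.491×10¹⁹, i.e. 7.491×10¹⁹/6.022×10²³ = 1.244×10⁻⁴ mol.
Product formed: 0.13 × 1.244×10⁻⁴ = 1.617×10⁻⁵ mol.
Rate: 1.617×10⁻⁵ mol / (511 s × 0.197 L) = 1.6×10⁻⁷ M s⁻¹.

1.6×10⁻⁷ M s⁻¹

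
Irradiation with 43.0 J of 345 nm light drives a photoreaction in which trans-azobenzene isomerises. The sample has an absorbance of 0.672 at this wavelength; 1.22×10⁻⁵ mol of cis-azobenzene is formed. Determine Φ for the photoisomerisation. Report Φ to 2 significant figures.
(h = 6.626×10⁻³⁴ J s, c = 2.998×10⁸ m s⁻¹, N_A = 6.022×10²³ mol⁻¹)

Φ = 0.12

Photon energy at 345 nm: hc/λ = (6.626×10⁻³⁴)(2.998×10⁸)/(345×10⁻⁹) = 5.758×10⁻¹⁹ J.
Photons incident: 43.0 / 5.758×10⁻¹⁹ = 7.468×10¹⁹, i.e. 7.468×10¹⁹/6.022×10²³ = 1.240×10⁻⁴ mol.
Fraction absorbed: 1 − 10^(−0.672) = 0.7872.
Photons absorbed: 0.7872 × 1.240×10⁻⁴ = 9.761×10⁻⁵ mol.
Φ = 1.22×10⁻⁵ mol / 9.761×10⁻⁵ mol photons = 0.12.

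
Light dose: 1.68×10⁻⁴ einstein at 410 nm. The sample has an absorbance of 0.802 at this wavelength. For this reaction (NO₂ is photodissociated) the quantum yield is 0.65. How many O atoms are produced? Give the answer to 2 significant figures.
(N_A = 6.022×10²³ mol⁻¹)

5.5×10¹⁹ atoms

Fraction absorbed: 1 − 10^(−0.802) = 0.8422.
Photons absorbed: 0.8422 × 1.68×10⁻⁴ = 1.415×10⁻⁴ mol.
Product: Φ × n_abs = 0.65 × 1.415×10⁻⁴ = 9.198×10⁻⁵ mol.
As a count: 9.198×10⁻⁵ × 6.022×10²³ = 5.5×10¹⁹.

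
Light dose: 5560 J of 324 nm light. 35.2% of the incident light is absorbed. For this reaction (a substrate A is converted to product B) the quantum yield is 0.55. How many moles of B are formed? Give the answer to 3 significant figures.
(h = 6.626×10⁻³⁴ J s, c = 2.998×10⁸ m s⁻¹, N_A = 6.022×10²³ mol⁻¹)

0.00292 mol

Photon energy at 324 nm: hc/λ = (6.626×10⁻³⁴)(2.998×10⁸)/(324×10⁻⁹) = 6.131×10⁻¹⁹ J.
Photons incident: 5560 / 6.131×10⁻¹⁹ = 9.069×10²¹, i.e. 9.069×10²¹/6.022×10²³ = 0.01506 mol.
Photons absorbed: 0.352 × 0.01506 = 0.005301 mol.
Product: Φ × n_abs = 0.55 × 0.005301 = 0.002916 mol.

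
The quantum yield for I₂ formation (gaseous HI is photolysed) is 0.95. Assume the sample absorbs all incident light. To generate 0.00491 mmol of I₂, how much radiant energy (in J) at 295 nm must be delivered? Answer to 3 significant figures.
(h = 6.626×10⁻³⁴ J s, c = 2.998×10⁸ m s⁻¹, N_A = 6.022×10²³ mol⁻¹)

2.10 J

Product: 0.00491 mmol = 4.91×10⁻⁶ mol.
Photons that must be absorbed: 4.91×10⁻⁶ / 0.95 = 5.168×10⁻⁶ mol.
Photon energy: hc/λ = 6.734×10⁻¹⁹ J; per mole, 4.055×10⁵ J mol⁻¹.
Energy required: 5.168×10⁻⁶ × 4.055×10⁵ = 2.10 J.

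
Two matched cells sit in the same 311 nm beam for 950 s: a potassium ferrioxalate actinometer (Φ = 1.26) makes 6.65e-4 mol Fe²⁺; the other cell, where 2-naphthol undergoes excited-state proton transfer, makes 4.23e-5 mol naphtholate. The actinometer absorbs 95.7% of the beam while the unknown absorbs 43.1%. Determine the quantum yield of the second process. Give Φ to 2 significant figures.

Photons absorbed by the actinometer: 6.65e-4 / 1.26 = 5.278e-4 mol.
Incident flux: 5.278e-4 / 0.957 = 5.515e-4 einstein.
Absorbed by unknown: 0.431 × 5.515e-4 = 2.377e-4 mol.
Φ(unknown) = 4.23e-5 / 2.377e-4 = 0.18.

Φ = 0.18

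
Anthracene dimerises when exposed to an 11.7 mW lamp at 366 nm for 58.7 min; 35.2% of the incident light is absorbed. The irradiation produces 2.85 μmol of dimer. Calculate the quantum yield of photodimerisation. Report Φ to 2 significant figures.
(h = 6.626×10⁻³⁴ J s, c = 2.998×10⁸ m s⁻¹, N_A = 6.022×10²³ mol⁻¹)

Φ = 0.064

Product: 2.85 μmol = 2.85×10⁻⁶ mol.
Photon energy at 366 nm: hc/λ = (6.626×10⁻³⁴)(2.998×10⁸)/(366×10⁻⁹) = 5.428×10⁻¹⁹ J.
Energy delivered: (11.7 mW)(3522 s) = 41.21 J.
Photons incident: 41.21 / 5.428×10⁻¹⁹ = 7.592×10¹⁹, i.e. 7.592×10¹⁹/6.022×10²³ = 1.261×10⁻⁴ mol.
Photons absorbed: 0.352 × 1.261×10⁻⁴ = 4.439×10⁻⁵ mol.
Φ = 2.85×10⁻⁶ mol / 4.439×10⁻⁵ mol photons = 0.064.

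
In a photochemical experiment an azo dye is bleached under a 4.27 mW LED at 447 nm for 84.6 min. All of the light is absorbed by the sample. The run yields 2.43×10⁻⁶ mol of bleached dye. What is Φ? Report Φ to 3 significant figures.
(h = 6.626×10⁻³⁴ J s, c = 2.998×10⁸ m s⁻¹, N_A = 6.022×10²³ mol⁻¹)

Photon energy at 447 nm: hc/λ = (6.626×10⁻³⁴)(2.998×10⁸)/(447×10⁻⁹) = 4.444×10⁻¹⁹ J.
Energy delivered: (4.27 mW)(5076 s) = 21.67 J.
Photons incident: 21.67 / 4.444×10⁻¹⁹ = 4.876×10¹⁹, i.e. 4.876×10¹⁹/6.022×10²³ = 8.097×10⁻⁵ mol.
Φ = 2.43×10⁻⁶ mol / 8.097×10⁻⁵ mol photons = 0.0300.

Φ = 0.0300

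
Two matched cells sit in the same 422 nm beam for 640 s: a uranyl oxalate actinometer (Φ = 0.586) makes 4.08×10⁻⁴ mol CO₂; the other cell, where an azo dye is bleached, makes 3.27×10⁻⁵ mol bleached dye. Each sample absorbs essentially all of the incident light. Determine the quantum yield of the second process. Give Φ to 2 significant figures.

Φ = 0.047

Photons absorbed by the actinometer: 4.08×10⁻⁴ / 0.586 = 6.962×10⁻⁴ mol.
Φ(unknown) = 3.27×10⁻⁵ / 6.962×10⁻⁴ = 0.047.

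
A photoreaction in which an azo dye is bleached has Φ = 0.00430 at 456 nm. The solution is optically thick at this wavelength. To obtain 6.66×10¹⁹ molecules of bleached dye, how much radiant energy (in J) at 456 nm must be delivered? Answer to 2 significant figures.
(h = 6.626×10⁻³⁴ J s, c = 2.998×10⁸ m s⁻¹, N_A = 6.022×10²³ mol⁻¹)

6700 J

Product: 6.66×10¹⁹ / 6.022×10²³ = 1.106×10⁻⁴ mol.
Photons that must be absorbed: 1.106×10⁻⁴ / 0.00430 = 0.02572 mol.
Photon energy: hc/λ = 4.356×10⁻¹⁹ J; per mole, 2.623×10⁵ J mol⁻¹.
Energy required: 0.02572 × 2.623×10⁵ = 6700 J.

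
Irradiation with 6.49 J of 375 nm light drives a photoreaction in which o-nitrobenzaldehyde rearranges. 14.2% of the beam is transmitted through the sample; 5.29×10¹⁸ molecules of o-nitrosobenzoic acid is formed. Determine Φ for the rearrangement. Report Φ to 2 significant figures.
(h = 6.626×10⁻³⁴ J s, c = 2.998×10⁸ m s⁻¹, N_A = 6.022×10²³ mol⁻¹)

Product: 5.29×10¹⁸ / 6.022×10²³ = 8.784×10⁻⁶ mol.
Photon energy at 375 nm: hc/λ = (6.626×10⁻³⁴)(2.998×10⁸)/(375×10⁻⁹) = 5.297×10⁻¹⁹ J.
Photons incident: 6.49 / 5.297×10⁻¹⁹ = 1.225×10¹⁹, i.e. 1.225×10¹⁹/6.022×10²³ = 2.034×10⁻⁵ mol.
Fraction absorbed: 1 − 14.2/100 = 0.8580.
Photons absorbed: 0.8580 × 2.034×10⁻⁵ = 1.745×10⁻⁵ mol.
Φ = 8.784×10⁻⁶ mol / 1.745×10⁻⁵ mol photons = 0.50.

Φ = 0.50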